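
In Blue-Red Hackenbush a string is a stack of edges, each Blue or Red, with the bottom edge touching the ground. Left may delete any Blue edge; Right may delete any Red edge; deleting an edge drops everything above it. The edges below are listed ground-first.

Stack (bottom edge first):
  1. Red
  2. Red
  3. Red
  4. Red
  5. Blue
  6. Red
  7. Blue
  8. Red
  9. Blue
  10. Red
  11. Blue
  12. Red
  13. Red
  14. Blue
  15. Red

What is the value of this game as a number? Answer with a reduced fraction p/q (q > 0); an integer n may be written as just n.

v_1 [R]  L=[·]  R=[0]  ⇒ -1
v_2 [RR]  L=[·]  R=[-1 0]  ⇒ -2
v_3 [RRR]  L=[·]  R=[-2 -1 0]  ⇒ -3
v_4 [RRRR]  L=[·]  R=[-3 -2 -1 0]  ⇒ -4
v_5 [RRRRB]  L=[-4]  R=[-3 -2 -1 0]  ⇒ -7/2
v_6 [RRRRBR]  L=[-4]  R=[-7/2 -3 -2 -1 0]  ⇒ -15/4
v_7 [RRRRBRB]  L=[-4 -15/4]  R=[-7/2 -3 -2 -1 0]  ⇒ -29/8
v_8 [RRRRBRBR]  L=[-4 -15/4]  R=[-29/8 -7/2 -3 -2 -1 0]  ⇒ -59/16
v_9 [RRRRBRBRB]  L=[-4 -15/4 -59/16]  R=[-29/8 -7/2 -3 -2 -1 0]  ⇒ -117/32
v_10 [RRRRBRBRBR]  L=[-4 -15/4 -59/16]  R=[-117/32 -29/8 -7/2 -3 -2 -1 0]  ⇒ -235/64
v_11 [RRRRBRBRBRB]  L=[-4 -15/4 -59/16 -235/64]  R=[-117/32 -29/8 -7/2 -3 -2 -1 0]  ⇒ -469/128
v_12 [RRRRBRBRBRBR]  L=[-4 -15/4 -59/16 -235/64]  R=[-469/128 -117/32 -29/8 -7/2 -3 -2 -1 0]  ⇒ -939/256
v_13 [RRRRBRBRBRBRR]  L=[-4 -15/4 -59/16 -235/64]  R=[-939/256 -469/128 -117/32 -29/8 -7/2 -3 -2 -1 0]  ⇒ -1879/512
v_14 [RRRRBRBRBRBRRB]  L=[-4 -15/4 -59/16 -235/64 -1879/512]  R=[-939/256 -469/128 -117/32 -29/8 -7/2 -3 -2 -1 0]  ⇒ -3757/1024
v_15 [RRRRBRBRBRBRRBR]  L=[-4 -15/4 -59/16 -235/64 -1879/512]  R=[-3757/1024 -939/256 -469/128 -117/32 -29/8 -7/2 -3 -2 -1 0]  ⇒ -7515/2048

-7515/2048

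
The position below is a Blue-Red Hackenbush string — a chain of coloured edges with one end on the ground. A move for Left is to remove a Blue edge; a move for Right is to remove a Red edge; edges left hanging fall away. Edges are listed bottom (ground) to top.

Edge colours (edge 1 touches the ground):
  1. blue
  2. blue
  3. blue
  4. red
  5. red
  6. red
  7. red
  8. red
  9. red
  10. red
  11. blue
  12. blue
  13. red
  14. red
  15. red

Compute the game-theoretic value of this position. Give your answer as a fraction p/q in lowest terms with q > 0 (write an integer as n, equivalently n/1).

step 1: add blue to get b; options L={ 0 } R={ (no moves) } → 1
step 2: add blue to get bb; options L={ 0 1 } R={ (no moves) } → 2
step 3: add blue to get bbb; options L={ 0 1 2 } R={ (no moves) } → 3
step 4: add red to get bbbr; options L={ 0 1 2 } R={ 3 } → 5/2
step 5: add red to get bbbrr; options L={ 0 1 2 } R={ 5/2 3 } → 9/4
step 6: add red to get bbbrrr; options L={ 0 1 2 } R={ 9/4 5/2 3 } → 17/8
step 7: add red to get bbbrrrr; options L={ 0 1 2 } R={ 17/8 9/4 5/2 3 } → 33/16
step 8: add red to get bbbrrrrr; options L={ 0 1 2 } R={ 33/16 17/8 9/4 5/2 3 } → 65/32
step 9: add red to get bbbrrrrrr; options L={ 0 1 2 } R={ 65/32 33/16 17/8 9/4 5/2 3 } → 129/64
step 10: add red to get bbbrrrrrrr; options L={ 0 1 2 } R={ 129/64 65/32 33/16 17/8 9/4 5/2 3 } → 257/128
step 11: add blue to get bbbrrrrrrrb; options L={ 0 1 2 257/128 } R={ 129/64 65/32 33/16 17/8 9/4 5/2 3 } → 515/256
step 12: add blue to get bbbrrrrrrrbb; options L={ 0 1 2 257/128 515/256 } R={ 129/64 65/32 33/16 17/8 9/4 5/2 3 } → 1031/512
step 13: add red to get bbbrrrrrrrbbr; options L={ 0 1 2 257/128 515/256 } R={ 1031/512 129/64 65/32 33/16 17/8 9/4 5/2 3 } → 2061/1024
step 14: add red to get bbbrrrrrrrbbrr; options L={ 0 1 2 257/128 515/256 } R={ 2061/1024 1031/512 129/64 65/32 33/16 17/8 9/4 5/2 3 } → 4121/2048
step 15: add red to get bbbrrrrrrrbbrrr; options L={ 0 1 2 257/128 515/256 } R={ 4121/2048 2061/1024 1031/512 129/64 65/32 33/16 17/8 9/4 5/2 3 } → 8241/4096

8241/4096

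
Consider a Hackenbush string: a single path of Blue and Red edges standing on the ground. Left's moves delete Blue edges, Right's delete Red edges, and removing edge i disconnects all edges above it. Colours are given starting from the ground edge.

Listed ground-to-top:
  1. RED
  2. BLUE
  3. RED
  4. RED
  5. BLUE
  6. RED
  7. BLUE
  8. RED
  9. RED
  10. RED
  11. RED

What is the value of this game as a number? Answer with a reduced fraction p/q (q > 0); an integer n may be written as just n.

v(R) = { · | 0 } => -1
v(RB) = { -1 | 0 } => -1/2
v(RBR) = { -1 | -1/2 0 } => -3/4
v(RBRR) = { -1 | -3/4 -1/2 0 } => -7/8
v(RBRRB) = { -1 -7/8 | -3/4 -1/2 0 } => -13/16
v(RBRRBR) = { -1 -7/8 | -13/16 -3/4 -1/2 0 } => -27/32
v(RBRRBRB) = { -1 -7/8 -27/32 | -13/16 -3/4 -1/2 0 } => -53/64
v(RBRRBRBR) = { -1 -7/8 -27/32 | -53/64 -13/16 -3/4 -1/2 0 } => -107/128
v(RBRRBRBRR) = { -1 -7/8 -27/32 | -107/128 -53/64 -13/16 -3/4 -1/2 0 } => -215/256
v(RBRRBRBRRR) = { -1 -7/8 -27/32 | -215/256 -107/128 -53/64 -13/16 -3/4 -1/2 0 } => -431/512
v(RBRRBRBRRRR) = { -1 -7/8 -27/32 | -431/512 -215/256 -107/128 -53/64 -13/16 -3/4 -1/2 0 } => -863/1024

-863/1024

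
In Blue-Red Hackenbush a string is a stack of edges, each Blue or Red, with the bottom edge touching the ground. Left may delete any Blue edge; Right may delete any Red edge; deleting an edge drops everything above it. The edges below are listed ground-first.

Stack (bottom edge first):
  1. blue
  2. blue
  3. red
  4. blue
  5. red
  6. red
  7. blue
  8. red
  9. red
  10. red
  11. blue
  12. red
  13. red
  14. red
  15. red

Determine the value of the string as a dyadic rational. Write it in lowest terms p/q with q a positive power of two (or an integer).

1 of 15 · b · max L 0 · min R +∞ so 1
2 of 15 · bb · max L 1 · min R +∞ so 2
3 of 15 · bbr · max L 1 · min R 2 so 3/2
4 of 15 · bbrb · max L 3/2 · min R 2 so 7/4
5 of 15 · bbrbr · max L 3/2 · min R 7/4 so 13/8
6 of 15 · bbrbrr · max L 3/2 · min R 13/8 so 25/16
7 of 15 · bbrbrrb · max L 25/16 · min R 13/8 so 51/32
8 of 15 · bbrbrrbr · max L 25/16 · min R 51/32 so 101/64
9 of 15 · bbrbrrbrr · max L 25/16 · min R 101/64 so 201/128
10 of 15 · bbrbrrbrrr · max L 25/16 · min R 201/128 so 401/256
11 of 15 · bbrbrrbrrrb · max L 401/256 · min R 201/128 so 803/512
12 of 15 · bbrbrrbrrrbr · max L 401/256 · min R 803/512 so 1605/1024
13 of 15 · bbrbrrbrrrbrr · max L 401/256 · min R 1605/1024 so 3209/2048
14 of 15 · bbrbrrbrrrbrrr · max L 401/256 · min R 3209/2048 so 6417/4096
15 of 15 · bbrbrrbrrrbrrrr · max L 401/256 · min R 6417/4096 so 12833/8192

12833/8192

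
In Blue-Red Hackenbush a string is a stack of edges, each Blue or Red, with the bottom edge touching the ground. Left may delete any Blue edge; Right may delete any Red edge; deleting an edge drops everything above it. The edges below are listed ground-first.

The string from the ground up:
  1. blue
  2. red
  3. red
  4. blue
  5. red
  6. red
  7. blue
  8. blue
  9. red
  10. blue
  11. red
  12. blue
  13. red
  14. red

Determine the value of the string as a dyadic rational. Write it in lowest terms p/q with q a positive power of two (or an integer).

val(b) = { 0 |  } = 1
val(br) = { 0 | 1 } = 1/2
val(brr) = { 0 | 1/2; 1 } = 1/4
val(brrb) = { 0; 1/4 | 1/2; 1 } = 3/8
val(brrbr) = { 0; 1/4 | 3/8; 1/2; 1 } = 5/16
val(brrbrr) = { 0; 1/4 | 5/16; 3/8; 1/2; 1 } = 9/32
val(brrbrrb) = { 0; 1/4; 9/32 | 5/16; 3/8; 1/2; 1 } = 19/64
val(brrbrrbb) = { 0; 1/4; 9/32; 19/64 | 5/16; 3/8; 1/2; 1 } = 39/128
val(brrbrrbbr) = { 0; 1/4; 9/32; 19/64 | 39/128; 5/16; 3/8; 1/2; 1 } = 77/256
val(brrbrrbbrb) = { 0; 1/4; 9/32; 19/64; 77/256 | 39/128; 5/16; 3/8; 1/2; 1 } = 155/512
val(brrbrrbbrbr) = { 0; 1/4; 9/32; 19/64; 77/256 | 155/512; 39/128; 5/16; 3/8; 1/2; 1 } = 309/1024
val(brrbrrbbrbrb) = { 0; 1/4; 9/32; 19/64; 77/256; 309/1024 | 155/512; 39/128; 5/16; 3/8; 1/2; 1 } = 619/2048
val(brrbrrbbrbrbr) = { 0; 1/4; 9/32; 19/64; 77/256; 309/1024 | 619/2048; 155/512; 39/128; 5/16; 3/8; 1/2; 1 } = 1237/4096
val(brrbrrbbrbrbrr) = { 0; 1/4; 9/32; 19/64; 77/256; 309/1024 | 1237/4096; 619/2048; 155/512; 39/128; 5/16; 3/8; 1/2; 1 } = 2473/8192

2473/8192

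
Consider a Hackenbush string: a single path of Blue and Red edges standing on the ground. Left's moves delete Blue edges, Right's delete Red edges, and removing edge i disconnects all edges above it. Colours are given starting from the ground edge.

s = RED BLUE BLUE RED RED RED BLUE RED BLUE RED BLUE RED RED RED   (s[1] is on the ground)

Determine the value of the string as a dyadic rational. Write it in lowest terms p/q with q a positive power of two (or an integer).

-3759/8192

Recurse on prefixes of the 14-edge string RED BLUE BLUE RED RED RED BLUE RED BLUE RED BLUE RED RED RED:
edge 1 of 14 (RED): { none | 0 } gives -1
edge 2 of 14 (BLUE): { -1 | 0 } gives -1/2
edge 3 of 14 (BLUE): { -1, -1/2 | 0 } gives -1/4
edge 4 of 14 (RED): { -1, -1/2 | -1/4, 0 } gives -3/8
edge 5 of 14 (RED): { -1, -1/2 | -3/8, -1/4, 0 } gives -7/16
edge 6 of 14 (RED): { -1, -1/2 | -7/16, -3/8, -1/4, 0 } gives -15/32
edge 7 of 14 (BLUE): { -1, -1/2, -15/32 | -7/16, -3/8, -1/4, 0 } gives -29/64
edge 8 of 14 (RED): { -1, -1/2, -15/32 | -29/64, -7/16, -3/8, -1/4, 0 } gives -59/128
edge 9 of 14 (BLUE): { -1, -1/2, -15/32, -59/128 | -29/64, -7/16, -3/8, -1/4, 0 } gives -117/256
edge 10 of 14 (RED): { -1, -1/2, -15/32, -59/128 | -117/256, -29/64, -7/16, -3/8, -1/4, 0 } gives -235/512
edge 11 of 14 (BLUE): { -1, -1/2, -15/32, -59/128, -235/512 | -117/256, -29/64, -7/16, -3/8, -1/4, 0 } gives -469/1024
edge 12 of 14 (RED): { -1, -1/2, -15/32, -59/128, -235/512 | -469/1024, -117/256, -29/64, -7/16, -3/8, -1/4, 0 } gives -939/2048
edge 13 of 14 (RED): { -1, -1/2, -15/32, -59/128, -235/512 | -939/2048, -469/1024, -117/256, -29/64, -7/16, -3/8, -1/4, 0 } gives -1879/4096
edge 14 of 14 (RED): { -1, -1/2, -15/32, -59/128, -235/512 | -1879/4096, -939/2048, -469/1024, -117/256, -29/64, -7/16, -3/8, -1/4, 0 } gives -3759/8192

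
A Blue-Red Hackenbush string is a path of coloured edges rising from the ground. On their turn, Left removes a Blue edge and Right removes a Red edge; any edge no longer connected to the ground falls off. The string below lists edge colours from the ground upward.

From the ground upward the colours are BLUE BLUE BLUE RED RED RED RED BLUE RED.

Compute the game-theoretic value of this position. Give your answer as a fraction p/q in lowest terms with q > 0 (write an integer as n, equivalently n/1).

133/64

Prefix values for BLUE BLUE BLUE RED RED RED RED BLUE RED via {L|R} + simplicity:
B: Left { 0 }, Right {  } => simplest 1
BB: Left { 0; 1 }, Right {  } => simplest 2
BBB: Left { 0; 1; 2 }, Right {  } => simplest 3
BBBR: Left { 0; 1; 2 }, Right { 3 } => simplest 5/2
BBBRR: Left { 0; 1; 2 }, Right { 5/2; 3 } => simplest 9/4
BBBRRR: Left { 0; 1; 2 }, Right { 9/4; 5/2; 3 } => simplest 17/8
BBBRRRR: Left { 0; 1; 2 }, Right { 17/8; 9/4; 5/2; 3 } => simplest 33/16
BBBRRRRB: Left { 0; 1; 2; 33/16 }, Right { 17/8; 9/4; 5/2; 3 } => simplest 67/32
BBBRRRRBR: Left { 0; 1; 2; 33/16 }, Right { 67/32; 17/8; 9/4; 5/2; 3 } => simplest 133/64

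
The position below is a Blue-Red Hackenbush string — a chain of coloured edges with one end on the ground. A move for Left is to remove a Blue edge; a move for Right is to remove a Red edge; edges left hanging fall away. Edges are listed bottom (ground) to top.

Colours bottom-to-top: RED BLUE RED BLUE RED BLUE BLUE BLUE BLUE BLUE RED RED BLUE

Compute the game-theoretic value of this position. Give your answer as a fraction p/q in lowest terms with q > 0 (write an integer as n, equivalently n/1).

step 1: add RED to get R; options L={ · } R={ 0 } so -1
step 2: add BLUE to get RB; options L={ -1 } R={ 0 } so -1/2
step 3: add RED to get RBR; options L={ -1 } R={ -1/2,0 } so -3/4
step 4: add BLUE to get RBRB; options L={ -1,-3/4 } R={ -1/2,0 } so -5/8
step 5: add RED to get RBRBR; options L={ -1,-3/4 } R={ -5/8,-1/2,0 } so -11/16
step 6: add BLUE to get RBRBRB; options L={ -1,-3/4,-11/16 } R={ -5/8,-1/2,0 } so -21/32
step 7: add BLUE to get RBRBRBB; options L={ -1,-3/4,-11/16,-21/32 } R={ -5/8,-1/2,0 } so -41/64
step 8: add BLUE to get RBRBRBBB; options L={ -1,-3/4,-11/16,-21/32,-41/64 } R={ -5/8,-1/2,0 } so -81/128
step 9: add BLUE to get RBRBRBBBB; options L={ -1,-3/4,-11/16,-21/32,-41/64,-81/128 } R={ -5/8,-1/2,0 } so -161/256
step 10: add BLUE to get RBRBRBBBBB; options L={ -1,-3/4,-11/16,-21/32,-41/64,-81/128,-161/256 } R={ -5/8,-1/2,0 } so -321/512
step 11: add RED to get RBRBRBBBBBR; options L={ -1,-3/4,-11/16,-21/32,-41/64,-81/128,-161/256 } R={ -321/512,-5/8,-1/2,0 } so -643/1024
step 12: add RED to get RBRBRBBBBBRR; options L={ -1,-3/4,-11/16,-21/32,-41/64,-81/128,-161/256 } R={ -643/1024,-321/512,-5/8,-1/2,0 } so -1287/2048
step 13: add BLUE to get RBRBRBBBBBRRB; options L={ -1,-3/4,-11/16,-21/32,-41/64,-81/128,-161/256,-1287/2048 } R={ -643/1024,-321/512,-5/8,-1/2,0 } so -2573/4096

-2573/4096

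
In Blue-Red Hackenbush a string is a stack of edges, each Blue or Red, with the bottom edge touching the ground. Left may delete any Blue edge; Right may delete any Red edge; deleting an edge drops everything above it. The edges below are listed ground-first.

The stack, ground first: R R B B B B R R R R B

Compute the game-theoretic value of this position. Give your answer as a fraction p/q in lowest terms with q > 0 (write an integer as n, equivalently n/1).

Build g(s[:k]) for k = 1..11, string s = R R B B B B R R R R B.
1 of 11 · R · max L −∞ · min R 0 ⇒ -1
2 of 11 · RR · max L −∞ · min R -1 ⇒ -2
3 of 11 · RRB · max L -2 · min R -1 ⇒ -3/2
4 of 11 · RRBB · max L -3/2 · min R -1 ⇒ -5/4
5 of 11 · RRBBB · max L -5/4 · min R -1 ⇒ -9/8
6 of 11 · RRBBBB · max L -9/8 · min R -1 ⇒ -17/16
7 of 11 · RRBBBBR · max L -9/8 · min R -17/16 ⇒ -35/32
8 of 11 · RRBBBBRR · max L -9/8 · min R -35/32 ⇒ -71/64
9 of 11 · RRBBBBRRR · max L -9/8 · min R -71/64 ⇒ -143/128
10 of 11 · RRBBBBRRRR · max L -9/8 · min R -143/128 ⇒ -287/256
11 of 11 · RRBBBBRRRRB · max L -287/256 · min R -143/128 ⇒ -573/512

-573/512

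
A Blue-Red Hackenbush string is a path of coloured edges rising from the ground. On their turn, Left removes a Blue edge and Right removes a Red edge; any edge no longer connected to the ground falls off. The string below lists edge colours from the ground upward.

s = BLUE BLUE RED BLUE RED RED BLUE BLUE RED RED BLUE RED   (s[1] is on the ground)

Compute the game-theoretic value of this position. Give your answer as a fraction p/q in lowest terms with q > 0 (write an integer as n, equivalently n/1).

Build v(s[:k]) for k = 1..12, string s = BLUE BLUE RED BLUE RED RED BLUE BLUE RED RED BLUE RED.
edge 1 of 12 (BLUE): { 0 | — } ⇒ 1
edge 2 of 12 (BLUE): { 0; 1 | — } ⇒ 2
edge 3 of 12 (RED): { 0; 1 | 2 } ⇒ 3/2
edge 4 of 12 (BLUE): { 0; 1; 3/2 | 2 } ⇒ 7/4
edge 5 of 12 (RED): { 0; 1; 3/2 | 7/4; 2 } ⇒ 13/8
edge 6 of 12 (RED): { 0; 1; 3/2 | 13/8; 7/4; 2 } ⇒ 25/16
edge 7 of 12 (BLUE): { 0; 1; 3/2; 25/16 | 13/8; 7/4; 2 } ⇒ 51/32
edge 8 of 12 (BLUE): { 0; 1; 3/2; 25/16; 51/32 | 13/8; 7/4; 2 } ⇒ 103/64
edge 9 of 12 (RED): { 0; 1; 3/2; 25/16; 51/32 | 103/64; 13/8; 7/4; 2 } ⇒ 205/128
edge 10 of 12 (RED): { 0; 1; 3/2; 25/16; 51/32 | 205/128; 103/64; 13/8; 7/4; 2 } ⇒ 409/256
edge 11 of 12 (BLUE): { 0; 1; 3/2; 25/16; 51/32; 409/256 | 205/128; 103/64; 13/8; 7/4; 2 } ⇒ 819/512
edge 12 of 12 (RED): { 0; 1; 3/2; 25/16; 51/32; 409/256 | 819/512; 205/128; 103/64; 13/8; 7/4; 2 } ⇒ 1637/1024

1637/1024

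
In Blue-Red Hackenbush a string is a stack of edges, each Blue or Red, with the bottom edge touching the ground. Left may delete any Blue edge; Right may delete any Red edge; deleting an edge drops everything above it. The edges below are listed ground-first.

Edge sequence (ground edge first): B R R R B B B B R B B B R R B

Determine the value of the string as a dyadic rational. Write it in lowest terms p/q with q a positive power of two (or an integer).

3955/16384

Prefix values for B R R R B B B B R B B B R R B via {L|R} + simplicity:
G(B) = { 0 | (no moves) } = 1
G(BR) = { 0 | 1 } = 1/2
G(BRR) = { 0 | 1/2; 1 } = 1/4
G(BRRR) = { 0 | 1/4; 1/2; 1 } = 1/8
G(BRRRB) = { 0; 1/8 | 1/4; 1/2; 1 } = 3/16
G(BRRRBB) = { 0; 1/8; 3/16 | 1/4; 1/2; 1 } = 7/32
G(BRRRBBB) = { 0; 1/8; 3/16; 7/32 | 1/4; 1/2; 1 } = 15/64
G(BRRRBBBB) = { 0; 1/8; 3/16; 7/32; 15/64 | 1/4; 1/2; 1 } = 31/128
G(BRRRBBBBR) = { 0; 1/8; 3/16; 7/32; 15/64 | 31/128; 1/4; 1/2; 1 } = 61/256
G(BRRRBBBBRB) = { 0; 1/8; 3/16; 7/32; 15/64; 61/256 | 31/128; 1/4; 1/2; 1 } = 123/512
G(BRRRBBBBRBB) = { 0; 1/8; 3/16; 7/32; 15/64; 61/256; 123/512 | 31/128; 1/4; 1/2; 1 } = 247/1024
G(BRRRBBBBRBBB) = { 0; 1/8; 3/16; 7/32; 15/64; 61/256; 123/512; 247/1024 | 31/128; 1/4; 1/2; 1 } = 495/2048
G(BRRRBBBBRBBBR) = { 0; 1/8; 3/16; 7/32; 15/64; 61/256; 123/512; 247/1024 | 495/2048; 31/128; 1/4; 1/2; 1 } = 989/4096
G(BRRRBBBBRBBBRR) = { 0; 1/8; 3/16; 7/32; 15/64; 61/256; 123/512; 247/1024 | 989/4096; 495/2048; 31/128; 1/4; 1/2; 1 } = 1977/8192
G(BRRRBBBBRBBBRRB) = { 0; 1/8; 3/16; 7/32; 15/64; 61/256; 123/512; 247/1024; 1977/8192 | 989/4096; 495/2048; 31/128; 1/4; 1/2; 1 } = 3955/16384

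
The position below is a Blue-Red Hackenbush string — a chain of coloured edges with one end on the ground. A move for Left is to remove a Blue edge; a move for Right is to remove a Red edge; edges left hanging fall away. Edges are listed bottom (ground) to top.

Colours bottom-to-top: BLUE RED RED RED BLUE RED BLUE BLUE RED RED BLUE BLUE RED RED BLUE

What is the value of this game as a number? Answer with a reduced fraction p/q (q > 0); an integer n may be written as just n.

Prefix values for BLUE RED RED RED BLUE RED BLUE BLUE RED RED BLUE BLUE RED RED BLUE via {L|R} + simplicity:
edge 1 of 15 (BLUE): { 0 | (no moves) } so 1
edge 2 of 15 (RED): { 0 | 1 } so 1/2
edge 3 of 15 (RED): { 0 | 1/2, 1 } so 1/4
edge 4 of 15 (RED): { 0 | 1/4, 1/2, 1 } so 1/8
edge 5 of 15 (BLUE): { 0, 1/8 | 1/4, 1/2, 1 } so 3/16
edge 6 of 15 (RED): { 0, 1/8 | 3/16, 1/4, 1/2, 1 } so 5/32
edge 7 of 15 (BLUE): { 0, 1/8, 5/32 | 3/16, 1/4, 1/2, 1 } so 11/64
edge 8 of 15 (BLUE): { 0, 1/8, 5/32, 11/64 | 3/16, 1/4, 1/2, 1 } so 23/128
edge 9 of 15 (RED): { 0, 1/8, 5/32, 11/64 | 23/128, 3/16, 1/4, 1/2, 1 } so 45/256
edge 10 of 15 (RED): { 0, 1/8, 5/32, 11/64 | 45/256, 23/128, 3/16, 1/4, 1/2, 1 } so 89/512
edge 11 of 15 (BLUE): { 0, 1/8, 5/32, 11/64, 89/512 | 45/256, 23/128, 3/16, 1/4, 1/2, 1 } so 179/1024
edge 12 of 15 (BLUE): { 0, 1/8, 5/32, 11/64, 89/512, 179/1024 | 45/256, 23/128, 3/16, 1/4, 1/2, 1 } so 359/2048
edge 13 of 15 (RED): { 0, 1/8, 5/32, 11/64, 89/512, 179/1024 | 359/2048, 45/256, 23/128, 3/16, 1/4, 1/2, 1 } so 717/4096
edge 14 of 15 (RED): { 0, 1/8, 5/32, 11/64, 89/512, 179/1024 | 717/4096, 359/2048, 45/256, 23/128, 3/16, 1/4, 1/2, 1 } so 1433/8192
edge 15 of 15 (BLUE): { 0, 1/8, 5/32, 11/64, 89/512, 179/1024, 1433/8192 | 717/4096, 359/2048, 45/256, 23/128, 3/16, 1/4, 1/2, 1 } so 2867/16384

2867/16384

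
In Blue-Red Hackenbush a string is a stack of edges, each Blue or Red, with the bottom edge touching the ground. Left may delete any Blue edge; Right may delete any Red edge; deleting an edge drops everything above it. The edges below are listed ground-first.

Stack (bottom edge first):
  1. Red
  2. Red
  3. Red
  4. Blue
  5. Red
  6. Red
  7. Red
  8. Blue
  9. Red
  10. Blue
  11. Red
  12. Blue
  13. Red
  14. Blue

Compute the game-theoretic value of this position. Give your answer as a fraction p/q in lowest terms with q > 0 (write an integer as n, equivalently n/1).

Build val(s[:k]) for k = 1..14, string s = Red Red Red Blue Red Red Red Blue Red Blue Red Blue Red Blue.
1 of 14 · R · max L −∞ · min R 0 => -1
2 of 14 · RR · max L −∞ · min R -1 => -2
3 of 14 · RRR · max L −∞ · min R -2 => -3
4 of 14 · RRRB · max L -3 · min R -2 => -5/2
5 of 14 · RRRBR · max L -3 · min R -5/2 => -11/4
6 of 14 · RRRBRR · max L -3 · min R -11/4 => -23/8
7 of 14 · RRRBRRR · max L -3 · min R -23/8 => -47/16
8 of 14 · RRRBRRRB · max L -47/16 · min R -23/8 => -93/32
9 of 14 · RRRBRRRBR · max L -47/16 · min R -93/32 => -187/64
10 of 14 · RRRBRRRBRB · max L -187/64 · min R -93/32 => -373/128
11 of 14 · RRRBRRRBRBR · max L -187/64 · min R -373/128 => -747/256
12 of 14 · RRRBRRRBRBRB · max L -747/256 · min R -373/128 => -1493/512
13 of 14 · RRRBRRRBRBRBR · max L -747/256 · min R -1493/512 => -2987/1024
14 of 14 · RRRBRRRBRBRBRB · max L -2987/1024 · min R -1493/512 => -5973/2048

-5973/2048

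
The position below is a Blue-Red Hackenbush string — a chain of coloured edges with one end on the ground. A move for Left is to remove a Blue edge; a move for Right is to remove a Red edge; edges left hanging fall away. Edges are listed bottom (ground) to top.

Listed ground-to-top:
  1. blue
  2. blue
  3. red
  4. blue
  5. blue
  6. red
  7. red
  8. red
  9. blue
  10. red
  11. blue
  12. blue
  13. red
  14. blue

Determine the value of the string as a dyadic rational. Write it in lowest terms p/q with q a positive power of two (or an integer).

7259/4096

1 of 14 · b · max L 0 · min R +∞ gives 1
2 of 14 · bb · max L 1 · min R +∞ gives 2
3 of 14 · bbr · max L 1 · min R 2 gives 3/2
4 of 14 · bbrb · max L 3/2 · min R 2 gives 7/4
5 of 14 · bbrbb · max L 7/4 · min R 2 gives 15/8
6 of 14 · bbrbbr · max L 7/4 · min R 15/8 gives 29/16
7 of 14 · bbrbbrr · max L 7/4 · min R 29/16 gives 57/32
8 of 14 · bbrbbrrr · max L 7/4 · min R 57/32 gives 113/64
9 of 14 · bbrbbrrrb · max L 113/64 · min R 57/32 gives 227/128
10 of 14 · bbrbbrrrbr · max L 113/64 · min R 227/128 gives 453/256
11 of 14 · bbrbbrrrbrb · max L 453/256 · min R 227/128 gives 907/512
12 of 14 · bbrbbrrrbrbb · max L 907/512 · min R 227/128 gives 1815/1024
13 of 14 · bbrbbrrrbrbbr · max L 907/512 · min R 1815/1024 gives 3629/2048
14 of 14 · bbrbbrrrbrbbrb · max L 3629/2048 · min R 1815/1024 gives 7259/4096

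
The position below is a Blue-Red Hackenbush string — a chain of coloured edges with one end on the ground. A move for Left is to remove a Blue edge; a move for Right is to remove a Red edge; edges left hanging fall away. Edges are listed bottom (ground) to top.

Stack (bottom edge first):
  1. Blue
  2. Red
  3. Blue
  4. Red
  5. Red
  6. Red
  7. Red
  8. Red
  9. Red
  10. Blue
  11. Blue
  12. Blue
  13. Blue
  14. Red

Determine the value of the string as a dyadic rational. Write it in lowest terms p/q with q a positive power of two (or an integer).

1 of 14 · B · max L 0 · min R +∞ so 1
2 of 14 · BR · max L 0 · min R 1 so 1/2
3 of 14 · BRB · max L 1/2 · min R 1 so 3/4
4 of 14 · BRBR · max L 1/2 · min R 3/4 so 5/8
5 of 14 · BRBRR · max L 1/2 · min R 5/8 so 9/16
6 of 14 · BRBRRR · max L 1/2 · min R 9/16 so 17/32
7 of 14 · BRBRRRR · max L 1/2 · min R 17/32 so 33/64
8 of 14 · BRBRRRRR · max L 1/2 · min R 33/64 so 65/128
9 of 14 · BRBRRRRRR · max L 1/2 · min R 65/128 so 129/256
10 of 14 · BRBRRRRRRB · max L 129/256 · min R 65/128 so 259/512
11 of 14 · BRBRRRRRRBB · max L 259/512 · min R 65/128 so 519/1024
12 of 14 · BRBRRRRRRBBB · max L 519/1024 · min R 65/128 so 1039/2048
13 of 14 · BRBRRRRRRBBBB · max L 1039/2048 · min R 65/128 so 2079/4096
14 of 14 · BRBRRRRRRBBBBR · max L 1039/2048 · min R 2079/4096 so 4157/8192

4157/8192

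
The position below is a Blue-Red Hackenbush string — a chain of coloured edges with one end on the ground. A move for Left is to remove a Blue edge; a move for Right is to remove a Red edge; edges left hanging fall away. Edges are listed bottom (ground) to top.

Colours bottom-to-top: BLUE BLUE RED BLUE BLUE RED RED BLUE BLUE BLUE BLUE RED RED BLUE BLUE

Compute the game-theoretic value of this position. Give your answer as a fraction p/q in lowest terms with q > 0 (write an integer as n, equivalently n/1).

B: Left { 0 }, Right { (no moves) } — simplest 1
BB: Left { 0,1 }, Right { (no moves) } — simplest 2
BBR: Left { 0,1 }, Right { 2 } — simplest 3/2
BBRB: Left { 0,1,3/2 }, Right { 2 } — simplest 7/4
BBRBB: Left { 0,1,3/2,7/4 }, Right { 2 } — simplest 15/8
BBRBBR: Left { 0,1,3/2,7/4 }, Right { 15/8,2 } — simplest 29/16
BBRBBRR: Left { 0,1,3/2,7/4 }, Right { 29/16,15/8,2 } — simplest 57/32
BBRBBRRB: Left { 0,1,3/2,7/4,57/32 }, Right { 29/16,15/8,2 } — simplest 115/64
BBRBBRRBB: Left { 0,1,3/2,7/4,57/32,115/64 }, Right { 29/16,15/8,2 } — simplest 231/128
BBRBBRRBBB: Left { 0,1,3/2,7/4,57/32,115/64,231/128 }, Right { 29/16,15/8,2 } — simplest 463/256
BBRBBRRBBBB: Left { 0,1,3/2,7/4,57/32,115/64,231/128,463/256 }, Right { 29/16,15/8,2 } — simplest 927/512
BBRBBRRBBBBR: Left { 0,1,3/2,7/4,57/32,115/64,231/128,463/256 }, Right { 927/512,29/16,15/8,2 } — simplest 1853/1024
BBRBBRRBBBBRR: Left { 0,1,3/2,7/4,57/32,115/64,231/128,463/256 }, Right { 1853/1024,927/512,29/16,15/8,2 } — simplest 3705/2048
BBRBBRRBBBBRRB: Left { 0,1,3/2,7/4,57/32,115/64,231/128,463/256,3705/2048 }, Right { 1853/1024,927/512,29/16,15/8,2 } — simplest 7411/4096
BBRBBRRBBBBRRBB: Left { 0,1,3/2,7/4,57/32,115/64,231/128,463/256,3705/2048,7411/4096 }, Right { 1853/1024,927/512,29/16,15/8,2 } — simplest 14823/8192

14823/8192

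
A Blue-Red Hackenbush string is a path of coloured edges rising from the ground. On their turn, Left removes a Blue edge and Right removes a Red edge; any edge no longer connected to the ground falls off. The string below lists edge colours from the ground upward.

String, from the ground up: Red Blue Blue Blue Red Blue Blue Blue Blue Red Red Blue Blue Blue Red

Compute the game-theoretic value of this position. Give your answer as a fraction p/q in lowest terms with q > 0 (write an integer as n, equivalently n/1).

-2147/16384

Recurse on prefixes of the 15-edge string Red Blue Blue Blue Red Blue Blue Blue Blue Red Red Blue Blue Blue Red:
edge 1 of 15 (Red): { (no moves) | 0 } — -1
edge 2 of 15 (Blue): { -1 | 0 } — -1/2
edge 3 of 15 (Blue): { -1; -1/2 | 0 } — -1/4
edge 4 of 15 (Blue): { -1; -1/2; -1/4 | 0 } — -1/8
edge 5 of 15 (Red): { -1; -1/2; -1/4 | -1/8; 0 } — -3/16
edge 6 of 15 (Blue): { -1; -1/2; -1/4; -3/16 | -1/8; 0 } — -5/32
edge 7 of 15 (Blue): { -1; -1/2; -1/4; -3/16; -5/32 | -1/8; 0 } — -9/64
edge 8 of 15 (Blue): { -1; -1/2; -1/4; -3/16; -5/32; -9/64 | -1/8; 0 } — -17/128
edge 9 of 15 (Blue): { -1; -1/2; -1/4; -3/16; -5/32; -9/64; -17/128 | -1/8; 0 } — -33/256
edge 10 of 15 (Red): { -1; -1/2; -1/4; -3/16; -5/32; -9/64; -17/128 | -33/256; -1/8; 0 } — -67/512
edge 11 of 15 (Red): { -1; -1/2; -1/4; -3/16; -5/32; -9/64; -17/128 | -67/512; -33/256; -1/8; 0 } — -135/1024
edge 12 of 15 (Blue): { -1; -1/2; -1/4; -3/16; -5/32; -9/64; -17/128; -135/1024 | -67/512; -33/256; -1/8; 0 } — -269/2048
edge 13 of 15 (Blue): { -1; -1/2; -1/4; -3/16; -5/32; -9/64; -17/128; -135/1024; -269/2048 | -67/512; -33/256; -1/8; 0 } — -537/4096
edge 14 of 15 (Blue): { -1; -1/2; -1/4; -3/16; -5/32; -9/64; -17/128; -135/1024; -269/2048; -537/4096 | -67/512; -33/256; -1/8; 0 } — -1073/8192
edge 15 of 15 (Red): { -1; -1/2; -1/4; -3/16; -5/32; -9/64; -17/128; -135/1024; -269/2048; -537/4096 | -1073/8192; -67/512; -33/256; -1/8; 0 } — -2147/16384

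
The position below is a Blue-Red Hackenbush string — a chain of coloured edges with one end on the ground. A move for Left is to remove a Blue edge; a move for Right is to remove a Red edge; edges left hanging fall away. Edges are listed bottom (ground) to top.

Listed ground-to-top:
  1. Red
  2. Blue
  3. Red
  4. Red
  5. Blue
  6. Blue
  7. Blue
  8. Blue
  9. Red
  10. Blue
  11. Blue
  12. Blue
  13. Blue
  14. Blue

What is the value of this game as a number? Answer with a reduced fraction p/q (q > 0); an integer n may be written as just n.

Recurse on prefixes of the 14-edge string Red Blue Red Red Blue Blue Blue Blue Red Blue Blue Blue Blue Blue:
R: Left { (no moves) }, Right { 0 } = simplest -1
RB: Left { -1 }, Right { 0 } = simplest -1/2
RBR: Left { -1 }, Right { -1/2 0 } = simplest -3/4
RBRR: Left { -1 }, Right { -3/4 -1/2 0 } = simplest -7/8
RBRRB: Left { -1 -7/8 }, Right { -3/4 -1/2 0 } = simplest -13/16
RBRRBB: Left { -1 -7/8 -13/16 }, Right { -3/4 -1/2 0 } = simplest -25/32
RBRRBBB: Left { -1 -7/8 -13/16 -25/32 }, Right { -3/4 -1/2 0 } = simplest -49/64
RBRRBBBB: Left { -1 -7/8 -13/16 -25/32 -49/64 }, Right { -3/4 -1/2 0 } = simplest -97/128
RBRRBBBBR: Left { -1 -7/8 -13/16 -25/32 -49/64 }, Right { -97/128 -3/4 -1/2 0 } = simplest -195/256
RBRRBBBBRB: Left { -1 -7/8 -13/16 -25/32 -49/64 -195/256 }, Right { -97/128 -3/4 -1/2 0 } = simplest -389/512
RBRRBBBBRBB: Left { -1 -7/8 -13/16 -25/32 -49/64 -195/256 -389/512 }, Right { -97/128 -3/4 -1/2 0 } = simplest -777/1024
RBRRBBBBRBBB: Left { -1 -7/8 -13/16 -25/32 -49/64 -195/256 -389/512 -777/1024 }, Right { -97/128 -3/4 -1/2 0 } = simplest -1553/2048
RBRRBBBBRBBBB: Left { -1 -7/8 -13/16 -25/32 -49/64 -195/256 -389/512 -777/1024 -1553/2048 }, Right { -97/128 -3/4 -1/2 0 } = simplest -3105/4096
RBRRBBBBRBBBBB: Left { -1 -7/8 -13/16 -25/32 -49/64 -195/256 -389/512 -777/1024 -1553/2048 -3105/4096 }, Right { -97/128 -3/4 -1/2 0 } = simplest -6209/8192

-6209/8192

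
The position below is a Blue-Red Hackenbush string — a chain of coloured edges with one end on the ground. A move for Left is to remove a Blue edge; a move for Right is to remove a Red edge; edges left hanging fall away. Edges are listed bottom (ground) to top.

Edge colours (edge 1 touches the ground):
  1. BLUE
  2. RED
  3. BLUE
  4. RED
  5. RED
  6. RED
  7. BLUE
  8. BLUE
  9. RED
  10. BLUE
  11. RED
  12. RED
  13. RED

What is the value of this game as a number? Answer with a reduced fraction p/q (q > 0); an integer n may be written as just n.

step 1: add BLUE to get B; options L={ 0 } R={ none } = 1
step 2: add RED to get BR; options L={ 0 } R={ 1 } = 1/2
step 3: add BLUE to get BRB; options L={ 0; 1/2 } R={ 1 } = 3/4
step 4: add RED to get BRBR; options L={ 0; 1/2 } R={ 3/4; 1 } = 5/8
step 5: add RED to get BRBRR; options L={ 0; 1/2 } R={ 5/8; 3/4; 1 } = 9/16
step 6: add RED to get BRBRRR; options L={ 0; 1/2 } R={ 9/16; 5/8; 3/4; 1 } = 17/32
step 7: add BLUE to get BRBRRRB; options L={ 0; 1/2; 17/32 } R={ 9/16; 5/8; 3/4; 1 } = 35/64
step 8: add BLUE to get BRBRRRBB; options L={ 0; 1/2; 17/32; 35/64 } R={ 9/16; 5/8; 3/4; 1 } = 71/128
step 9: add RED to get BRBRRRBBR; options L={ 0; 1/2; 17/32; 35/64 } R={ 71/128; 9/16; 5/8; 3/4; 1 } = 141/256
step 10: add BLUE to get BRBRRRBBRB; options L={ 0; 1/2; 17/32; 35/64; 141/256 } R={ 71/128; 9/16; 5/8; 3/4; 1 } = 283/512
step 11: add RED to get BRBRRRBBRBR; options L={ 0; 1/2; 17/32; 35/64; 141/256 } R={ 283/512; 71/128; 9/16; 5/8; 3/4; 1 } = 565/1024
step 12: add RED to get BRBRRRBBRBRR; options L={ 0; 1/2; 17/32; 35/64; 141/256 } R={ 565/1024; 283/512; 71/128; 9/16; 5/8; 3/4; 1 } = 1129/2048
step 13: add RED to get BRBRRRBBRBRRR; options L={ 0; 1/2; 17/32; 35/64; 141/256 } R={ 1129/2048; 565/1024; 283/512; 71/128; 9/16; 5/8; 3/4; 1 } = 2257/4096

2257/4096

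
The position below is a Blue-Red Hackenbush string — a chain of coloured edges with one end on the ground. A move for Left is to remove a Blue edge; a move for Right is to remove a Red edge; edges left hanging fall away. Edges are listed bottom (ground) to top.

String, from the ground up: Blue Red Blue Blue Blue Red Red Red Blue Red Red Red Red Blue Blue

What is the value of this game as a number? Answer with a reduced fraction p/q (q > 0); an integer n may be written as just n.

Prefix values for Blue Red Blue Blue Blue Red Red Red Blue Red Red Red Red Blue Blue via {L|R} + simplicity:
1 of 15 · B · max L 0 · min R +∞ => 1
2 of 15 · BR · max L 0 · min R 1 => 1/2
3 of 15 · BRB · max L 1/2 · min R 1 => 3/4
4 of 15 · BRBB · max L 3/4 · min R 1 => 7/8
5 of 15 · BRBBB · max L 7/8 · min R 1 => 15/16
6 of 15 · BRBBBR · max L 7/8 · min R 15/16 => 29/32
7 of 15 · BRBBBRR · max L 7/8 · min R 29/32 => 57/64
8 of 15 · BRBBBRRR · max L 7/8 · min R 57/64 => 113/128
9 of 15 · BRBBBRRRB · max L 113/128 · min R 57/64 => 227/256
10 of 15 · BRBBBRRRBR · max L 113/128 · min R 227/256 => 453/512
11 of 15 · BRBBBRRRBRR · max L 113/128 · min R 453/512 => 905/1024
12 of 15 · BRBBBRRRBRRR · max L 113/128 · min R 905/1024 => 1809/2048
13 of 15 · BRBBBRRRBRRRR · max L 113/128 · min R 1809/2048 => 3617/4096
14 of 15 · BRBBBRRRBRRRRB · max L 3617/4096 · min R 1809/2048 => 7235/8192
15 of 15 · BRBBBRRRBRRRRBB · max L 7235/8192 · min R 1809/2048 => 14471/16384

14471/16384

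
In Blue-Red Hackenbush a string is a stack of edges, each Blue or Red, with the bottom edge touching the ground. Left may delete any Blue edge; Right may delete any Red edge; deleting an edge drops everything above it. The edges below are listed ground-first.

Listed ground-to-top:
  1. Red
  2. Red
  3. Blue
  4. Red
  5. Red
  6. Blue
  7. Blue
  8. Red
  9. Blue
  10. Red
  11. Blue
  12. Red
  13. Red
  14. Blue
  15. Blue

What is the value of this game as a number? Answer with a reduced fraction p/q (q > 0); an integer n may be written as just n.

-14681/8192

Prefix values for Red Red Blue Red Red Blue Blue Red Blue Red Blue Red Red Blue Blue via {L|R} + simplicity:
step 1: add Red to get R; options L={ ∅ } R={ 0 } = -1
step 2: add Red to get RR; options L={ ∅ } R={ -1 0 } = -2
step 3: add Blue to get RRB; options L={ -2 } R={ -1 0 } = -3/2
step 4: add Red to get RRBR; options L={ -2 } R={ -3/2 -1 0 } = -7/4
step 5: add Red to get RRBRR; options L={ -2 } R={ -7/4 -3/2 -1 0 } = -15/8
step 6: add Blue to get RRBRRB; options L={ -2 -15/8 } R={ -7/4 -3/2 -1 0 } = -29/16
step 7: add Blue to get RRBRRBB; options L={ -2 -15/8 -29/16 } R={ -7/4 -3/2 -1 0 } = -57/32
step 8: add Red to get RRBRRBBR; options L={ -2 -15/8 -29/16 } R={ -57/32 -7/4 -3/2 -1 0 } = -115/64
step 9: add Blue to get RRBRRBBRB; options L={ -2 -15/8 -29/16 -115/64 } R={ -57/32 -7/4 -3/2 -1 0 } = -229/128
step 10: add Red to get RRBRRBBRBR; options L={ -2 -15/8 -29/16 -115/64 } R={ -229/128 -57/32 -7/4 -3/2 -1 0 } = -459/256
step 11: add Blue to get RRBRRBBRBRB; options L={ -2 -15/8 -29/16 -115/64 -459/256 } R={ -229/128 -57/32 -7/4 -3/2 -1 0 } = -917/512
step 12: add Red to get RRBRRBBRBRBR; options L={ -2 -15/8 -29/16 -115/64 -459/256 } R={ -917/512 -229/128 -57/32 -7/4 -3/2 -1 0 } = -1835/1024
step 13: add Red to get RRBRRBBRBRBRR; options L={ -2 -15/8 -29/16 -115/64 -459/256 } R={ -1835/1024 -917/512 -229/128 -57/32 -7/4 -3/2 -1 0 } = -3671/2048
step 14: add Blue to get RRBRRBBRBRBRRB; options L={ -2 -15/8 -29/16 -115/64 -459/256 -3671/2048 } R={ -1835/1024 -917/512 -229/128 -57/32 -7/4 -3/2 -1 0 } = -7341/4096
step 15: add Blue to get RRBRRBBRBRBRRBB; options L={ -2 -15/8 -29/16 -115/64 -459/256 -3671/2048 -7341/4096 } R={ -1835/1024 -917/512 -229/128 -57/32 -7/4 -3/2 -1 0 } = -14681/8192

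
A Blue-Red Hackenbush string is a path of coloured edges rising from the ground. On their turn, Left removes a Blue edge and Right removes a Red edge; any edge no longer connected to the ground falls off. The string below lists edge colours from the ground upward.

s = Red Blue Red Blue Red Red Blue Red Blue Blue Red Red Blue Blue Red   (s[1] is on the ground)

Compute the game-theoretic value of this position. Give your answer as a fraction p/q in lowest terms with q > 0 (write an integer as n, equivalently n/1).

step 1: add Red to get R; options L={ (no moves) } R={ 0 } so -1
step 2: add Blue to get RB; options L={ -1 } R={ 0 } so -1/2
step 3: add Red to get RBR; options L={ -1 } R={ -1/2 0 } so -3/4
step 4: add Blue to get RBRB; options L={ -1 -3/4 } R={ -1/2 0 } so -5/8
step 5: add Red to get RBRBR; options L={ -1 -3/4 } R={ -5/8 -1/2 0 } so -11/16
step 6: add Red to get RBRBRR; options L={ -1 -3/4 } R={ -11/16 -5/8 -1/2 0 } so -23/32
step 7: add Blue to get RBRBRRB; options L={ -1 -3/4 -23/32 } R={ -11/16 -5/8 -1/2 0 } so -45/64
step 8: add Red to get RBRBRRBR; options L={ -1 -3/4 -23/32 } R={ -45/64 -11/16 -5/8 -1/2 0 } so -91/128
step 9: add Blue to get RBRBRRBRB; options L={ -1 -3/4 -23/32 -91/128 } R={ -45/64 -11/16 -5/8 -1/2 0 } so -181/256
step 10: add Blue to get RBRBRRBRBB; options L={ -1 -3/4 -23/32 -91/128 -181/256 } R={ -45/64 -11/16 -5/8 -1/2 0 } so -361/512
step 11: add Red to get RBRBRRBRBBR; options L={ -1 -3/4 -23/32 -91/128 -181/256 } R={ -361/512 -45/64 -11/16 -5/8 -1/2 0 } so -723/1024
step 12: add Red to get RBRBRRBRBBRR; options L={ -1 -3/4 -23/32 -91/128 -181/256 } R={ -723/1024 -361/512 -45/64 -11/16 -5/8 -1/2 0 } so -1447/2048
step 13: add Blue to get RBRBRRBRBBRRB; options L={ -1 -3/4 -23/32 -91/128 -181/256 -1447/2048 } R={ -723/1024 -361/512 -45/64 -11/16 -5/8 -1/2 0 } so -2893/4096
step 14: add Blue to get RBRBRRBRBBRRBB; options L={ -1 -3/4 -23/32 -91/128 -181/256 -1447/2048 -2893/4096 } R={ -723/1024 -361/512 -45/64 -11/16 -5/8 -1/2 0 } so -5785/8192
step 15: add Red to get RBRBRRBRBBRRBBR; options L={ -1 -3/4 -23/32 -91/128 -181/256 -1447/2048 -2893/4096 } R={ -5785/8192 -723/1024 -361/512 -45/64 -11/16 -5/8 -1/2 0 } so -11571/16384

-11571/16384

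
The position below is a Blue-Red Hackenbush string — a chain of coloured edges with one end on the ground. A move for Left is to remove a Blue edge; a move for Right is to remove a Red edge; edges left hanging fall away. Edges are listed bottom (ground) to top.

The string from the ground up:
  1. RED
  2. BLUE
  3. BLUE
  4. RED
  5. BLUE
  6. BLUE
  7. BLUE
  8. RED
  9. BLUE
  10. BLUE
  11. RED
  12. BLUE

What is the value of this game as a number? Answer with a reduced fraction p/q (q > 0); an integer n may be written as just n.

-549/2048

Build g(s[:k]) for k = 1..12, string s = RED BLUE BLUE RED BLUE BLUE BLUE RED BLUE BLUE RED BLUE.
R: Left { (no moves) }, Right { 0 } so simplest -1
RB: Left { -1 }, Right { 0 } so simplest -1/2
RBB: Left { -1, -1/2 }, Right { 0 } so simplest -1/4
RBBR: Left { -1, -1/2 }, Right { -1/4, 0 } so simplest -3/8
RBBRB: Left { -1, -1/2, -3/8 }, Right { -1/4, 0 } so simplest -5/16
RBBRBB: Left { -1, -1/2, -3/8, -5/16 }, Right { -1/4, 0 } so simplest -9/32
RBBRBBB: Left { -1, -1/2, -3/8, -5/16, -9/32 }, Right { -1/4, 0 } so simplest -17/64
RBBRBBBR: Left { -1, -1/2, -3/8, -5/16, -9/32 }, Right { -17/64, -1/4, 0 } so simplest -35/128
RBBRBBBRB: Left { -1, -1/2, -3/8, -5/16, -9/32, -35/128 }, Right { -17/64, -1/4, 0 } so simplest -69/256
RBBRBBBRBB: Left { -1, -1/2, -3/8, -5/16, -9/32, -35/128, -69/256 }, Right { -17/64, -1/4, 0 } so simplest -137/512
RBBRBBBRBBR: Left { -1, -1/2, -3/8, -5/16, -9/32, -35/128, -69/256 }, Right { -137/512, -17/64, -1/4, 0 } so simplest -275/1024
RBBRBBBRBBRB: Left { -1, -1/2, -3/8, -5/16, -9/32, -35/128, -69/256, -275/1024 }, Right { -137/512, -17/64, -1/4, 0 } so simplest -549/2048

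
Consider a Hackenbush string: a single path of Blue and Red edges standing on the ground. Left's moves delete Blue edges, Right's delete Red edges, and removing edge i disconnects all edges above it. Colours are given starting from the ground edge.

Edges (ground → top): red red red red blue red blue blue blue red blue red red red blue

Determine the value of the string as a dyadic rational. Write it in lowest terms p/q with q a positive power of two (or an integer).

-7261/2048

value_1 [r]  L=[·]  R=[0]  -> -1
value_2 [rr]  L=[·]  R=[-1 0]  -> -2
value_3 [rrr]  L=[·]  R=[-2 -1 0]  -> -3
value_4 [rrrr]  L=[·]  R=[-3 -2 -1 0]  -> -4
value_5 [rrrrb]  L=[-4]  R=[-3 -2 -1 0]  -> -7/2
value_6 [rrrrbr]  L=[-4]  R=[-7/2 -3 -2 -1 0]  -> -15/4
value_7 [rrrrbrb]  L=[-4 -15/4]  R=[-7/2 -3 -2 -1 0]  -> -29/8
value_8 [rrrrbrbb]  L=[-4 -15/4 -29/8]  R=[-7/2 -3 -2 -1 0]  -> -57/16
value_9 [rrrrbrbbb]  L=[-4 -15/4 -29/8 -57/16]  R=[-7/2 -3 -2 -1 0]  -> -113/32
value_10 [rrrrbrbbbr]  L=[-4 -15/4 -29/8 -57/16]  R=[-113/32 -7/2 -3 -2 -1 0]  -> -227/64
value_11 [rrrrbrbbbrb]  L=[-4 -15/4 -29/8 -57/16 -227/64]  R=[-113/32 -7/2 -3 -2 -1 0]  -> -453/128
value_12 [rrrrbrbbbrbr]  L=[-4 -15/4 -29/8 -57/16 -227/64]  R=[-453/128 -113/32 -7/2 -3 -2 -1 0]  -> -907/256
value_13 [rrrrbrbbbrbrr]  L=[-4 -15/4 -29/8 -57/16 -227/64]  R=[-907/256 -453/128 -113/32 -7/2 -3 -2 -1 0]  -> -1815/512
value_14 [rrrrbrbbbrbrrr]  L=[-4 -15/4 -29/8 -57/16 -227/64]  R=[-1815/512 -907/256 -453/128 -113/32 -7/2 -3 -2 -1 0]  -> -3631/1024
value_15 [rrrrbrbbbrbrrrb]  L=[-4 -15/4 -29/8 -57/16 -227/64 -3631/1024]  R=[-1815/512 -907/256 -453/128 -113/32 -7/2 -3 -2 -1 0]  -> -7261/2048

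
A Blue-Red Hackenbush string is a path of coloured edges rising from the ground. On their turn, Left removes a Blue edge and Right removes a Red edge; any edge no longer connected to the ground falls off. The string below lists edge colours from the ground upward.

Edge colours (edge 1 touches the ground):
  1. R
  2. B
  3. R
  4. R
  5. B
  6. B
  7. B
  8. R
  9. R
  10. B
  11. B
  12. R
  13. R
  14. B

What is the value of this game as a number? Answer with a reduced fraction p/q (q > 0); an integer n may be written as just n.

-6349/8192

Prefix values for R B R R B B B R R B B R R B via {L|R} + simplicity:
R: Left { (no moves) }, Right { 0 } ⇒ simplest -1
RB: Left { -1 }, Right { 0 } ⇒ simplest -1/2
RBR: Left { -1 }, Right { -1/2, 0 } ⇒ simplest -3/4
RBRR: Left { -1 }, Right { -3/4, -1/2, 0 } ⇒ simplest -7/8
RBRRB: Left { -1, -7/8 }, Right { -3/4, -1/2, 0 } ⇒ simplest -13/16
RBRRBB: Left { -1, -7/8, -13/16 }, Right { -3/4, -1/2, 0 } ⇒ simplest -25/32
RBRRBBB: Left { -1, -7/8, -13/16, -25/32 }, Right { -3/4, -1/2, 0 } ⇒ simplest -49/64
RBRRBBBR: Left { -1, -7/8, -13/16, -25/32 }, Right { -49/64, -3/4, -1/2, 0 } ⇒ simplest -99/128
RBRRBBBRR: Left { -1, -7/8, -13/16, -25/32 }, Right { -99/128, -49/64, -3/4, -1/2, 0 } ⇒ simplest -199/256
RBRRBBBRRB: Left { -1, -7/8, -13/16, -25/32, -199/256 }, Right { -99/128, -49/64, -3/4, -1/2, 0 } ⇒ simplest -397/512
RBRRBBBRRBB: Left { -1, -7/8, -13/16, -25/32, -199/256, -397/512 }, Right { -99/128, -49/64, -3/4, -1/2, 0 } ⇒ simplest -793/1024
RBRRBBBRRBBR: Left { -1, -7/8, -13/16, -25/32, -199/256, -397/512 }, Right { -793/1024, -99/128, -49/64, -3/4, -1/2, 0 } ⇒ simplest -1587/2048
RBRRBBBRRBBRR: Left { -1, -7/8, -13/16, -25/32, -199/256, -397/512 }, Right { -1587/2048, -793/1024, -99/128, -49/64, -3/4, -1/2, 0 } ⇒ simplest -3175/4096
RBRRBBBRRBBRRB: Left { -1, -7/8, -13/16, -25/32, -199/256, -397/512, -3175/4096 }, Right { -1587/2048, -793/1024, -99/128, -49/64, -3/4, -1/2, 0 } ⇒ simplest -6349/8192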